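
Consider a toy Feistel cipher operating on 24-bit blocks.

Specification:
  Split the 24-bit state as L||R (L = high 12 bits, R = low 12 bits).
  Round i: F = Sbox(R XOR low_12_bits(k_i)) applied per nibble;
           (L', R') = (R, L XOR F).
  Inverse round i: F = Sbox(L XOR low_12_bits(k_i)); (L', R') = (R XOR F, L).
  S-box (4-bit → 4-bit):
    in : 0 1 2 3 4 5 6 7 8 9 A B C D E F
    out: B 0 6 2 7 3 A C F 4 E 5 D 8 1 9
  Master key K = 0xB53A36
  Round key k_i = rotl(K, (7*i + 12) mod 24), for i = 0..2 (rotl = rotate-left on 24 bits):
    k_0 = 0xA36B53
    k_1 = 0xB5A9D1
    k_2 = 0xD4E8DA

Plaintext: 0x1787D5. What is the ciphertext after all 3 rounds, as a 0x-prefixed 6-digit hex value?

s_0 = plaintext = 0x1787D5
s_1 = Round(s_0, k_0) = 0x7D5C82
s_2 = Round(s_1, k_1) = 0xC824E7
s_3 = Round(s_2, k_2) = 0x4E71AA

0x4E71AA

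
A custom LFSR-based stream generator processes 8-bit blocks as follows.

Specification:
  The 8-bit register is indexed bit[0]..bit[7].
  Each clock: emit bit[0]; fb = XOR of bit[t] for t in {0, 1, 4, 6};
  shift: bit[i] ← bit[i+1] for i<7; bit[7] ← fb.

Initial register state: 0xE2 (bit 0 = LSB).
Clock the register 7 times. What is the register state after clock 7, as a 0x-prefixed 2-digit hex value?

reg_0 = 0xE2
clock 1: out=0, reg = 0x71
clock 2: out=1, reg = 0xB8
clock 3: out=0, reg = 0xDC
clock 4: out=0, reg = 0x6E
clock 5: out=0, reg = 0x37
clock 6: out=1, reg = 0x9B
clock 7: out=1, reg = 0xCD

0xCD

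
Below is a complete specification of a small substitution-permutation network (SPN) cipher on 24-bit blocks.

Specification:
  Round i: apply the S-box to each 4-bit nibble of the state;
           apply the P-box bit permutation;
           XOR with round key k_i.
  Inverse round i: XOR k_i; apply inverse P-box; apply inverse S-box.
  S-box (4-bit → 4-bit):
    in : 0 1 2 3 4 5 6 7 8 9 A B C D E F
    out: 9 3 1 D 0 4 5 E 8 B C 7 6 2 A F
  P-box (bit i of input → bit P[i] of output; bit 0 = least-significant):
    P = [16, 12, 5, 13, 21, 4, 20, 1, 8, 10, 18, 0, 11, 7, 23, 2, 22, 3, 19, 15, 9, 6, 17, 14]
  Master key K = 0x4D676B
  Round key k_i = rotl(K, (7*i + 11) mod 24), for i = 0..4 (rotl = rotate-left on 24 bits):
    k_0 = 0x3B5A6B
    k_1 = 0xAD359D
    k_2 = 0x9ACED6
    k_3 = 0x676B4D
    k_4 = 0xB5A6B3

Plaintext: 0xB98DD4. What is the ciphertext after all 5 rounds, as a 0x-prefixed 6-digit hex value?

s_0 = plaintext = 0xB98DD4
s_1 = Round(s_0, k_0) = 0x79DC37
s_2 = Round(s_1, k_1) = 0xDBC177
s_3 = Round(s_2, k_2) = 0x42FB2C
s_4 = Round(s_3, k_3) = 0x8376E9
s_5 = Round(s_4, k_4) = 0x785725

0x785725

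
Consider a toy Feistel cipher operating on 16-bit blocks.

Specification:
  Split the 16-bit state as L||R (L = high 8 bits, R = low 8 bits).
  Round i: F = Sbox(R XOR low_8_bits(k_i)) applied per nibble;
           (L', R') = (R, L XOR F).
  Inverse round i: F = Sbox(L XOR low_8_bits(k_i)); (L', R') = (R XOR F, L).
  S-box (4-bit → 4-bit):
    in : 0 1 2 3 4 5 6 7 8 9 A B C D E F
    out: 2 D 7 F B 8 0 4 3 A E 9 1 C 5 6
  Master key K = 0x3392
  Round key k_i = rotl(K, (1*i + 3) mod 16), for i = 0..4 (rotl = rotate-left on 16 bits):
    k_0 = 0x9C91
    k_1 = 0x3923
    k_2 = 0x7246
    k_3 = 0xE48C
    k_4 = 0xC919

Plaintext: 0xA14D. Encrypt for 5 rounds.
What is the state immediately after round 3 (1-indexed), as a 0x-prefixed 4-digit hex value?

s_0 = plaintext = 0xA14D
s_1 = Round(s_0, k_0) = 0x4D60
s_2 = Round(s_1, k_1) = 0x60F2
s_3 = Round(s_2, k_2) = 0xF2FB
s_4 = Round(s_3, k_3) = 0xFBB6
s_5 = Round(s_4, k_4) = 0xB61D

0xF2FB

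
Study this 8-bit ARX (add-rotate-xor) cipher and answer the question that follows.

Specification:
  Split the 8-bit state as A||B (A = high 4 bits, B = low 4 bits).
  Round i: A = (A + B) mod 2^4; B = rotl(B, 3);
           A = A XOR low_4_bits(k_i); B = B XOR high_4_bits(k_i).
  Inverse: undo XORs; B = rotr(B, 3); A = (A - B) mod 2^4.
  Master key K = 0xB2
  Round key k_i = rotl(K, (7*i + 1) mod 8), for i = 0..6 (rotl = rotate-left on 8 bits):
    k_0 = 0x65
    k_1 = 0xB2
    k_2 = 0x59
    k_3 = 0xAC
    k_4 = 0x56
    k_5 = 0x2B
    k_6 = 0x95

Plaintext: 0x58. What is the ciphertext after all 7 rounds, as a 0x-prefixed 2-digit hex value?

s_0 = plaintext = 0x58
s_1 = Round(s_0, k_0) = 0x82
s_2 = Round(s_1, k_1) = 0x8A
s_3 = Round(s_2, k_2) = 0xB0
s_4 = Round(s_3, k_3) = 0x7A
s_5 = Round(s_4, k_4) = 0x70
s_6 = Round(s_5, k_5) = 0xC2
s_7 = Round(s_6, k_6) = 0xB8

0xB8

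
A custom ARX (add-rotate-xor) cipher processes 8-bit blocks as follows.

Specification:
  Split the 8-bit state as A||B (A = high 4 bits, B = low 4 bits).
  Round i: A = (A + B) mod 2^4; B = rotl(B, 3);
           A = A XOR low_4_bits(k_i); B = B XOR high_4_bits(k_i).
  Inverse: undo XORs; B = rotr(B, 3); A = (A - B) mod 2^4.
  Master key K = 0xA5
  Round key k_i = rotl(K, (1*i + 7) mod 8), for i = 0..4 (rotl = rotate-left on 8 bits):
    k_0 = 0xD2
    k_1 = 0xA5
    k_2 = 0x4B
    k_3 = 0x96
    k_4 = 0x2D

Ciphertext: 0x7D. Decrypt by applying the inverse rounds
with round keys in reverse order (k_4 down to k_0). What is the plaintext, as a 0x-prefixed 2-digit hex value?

s_0 = ciphertext = 0x7D
s_1 = InvRound(s_0, k_4) = 0xBF
s_2 = InvRound(s_1, k_3) = 0x1C
s_3 = InvRound(s_2, k_2) = 0x91
s_4 = InvRound(s_3, k_1) = 0x57
s_5 = InvRound(s_4, k_0) = 0x25

0x25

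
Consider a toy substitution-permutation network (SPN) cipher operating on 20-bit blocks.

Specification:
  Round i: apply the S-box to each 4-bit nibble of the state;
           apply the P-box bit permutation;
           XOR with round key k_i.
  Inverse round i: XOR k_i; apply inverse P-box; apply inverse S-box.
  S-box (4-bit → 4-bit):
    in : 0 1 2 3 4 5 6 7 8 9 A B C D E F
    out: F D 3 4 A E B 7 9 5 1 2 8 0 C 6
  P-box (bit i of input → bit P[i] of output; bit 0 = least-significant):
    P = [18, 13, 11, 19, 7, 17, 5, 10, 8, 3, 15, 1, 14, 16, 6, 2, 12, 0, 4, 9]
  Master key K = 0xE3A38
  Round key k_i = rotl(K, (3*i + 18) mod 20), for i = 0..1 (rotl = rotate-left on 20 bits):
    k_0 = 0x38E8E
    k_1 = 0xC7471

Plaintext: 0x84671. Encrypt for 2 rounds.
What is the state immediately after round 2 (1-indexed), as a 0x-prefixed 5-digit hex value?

0x29EBB

s_0 = plaintext = 0x84671
s_1 = Round(s_0, k_0) = 0xC9520
s_2 = Round(s_1, k_1) = 0x29EBB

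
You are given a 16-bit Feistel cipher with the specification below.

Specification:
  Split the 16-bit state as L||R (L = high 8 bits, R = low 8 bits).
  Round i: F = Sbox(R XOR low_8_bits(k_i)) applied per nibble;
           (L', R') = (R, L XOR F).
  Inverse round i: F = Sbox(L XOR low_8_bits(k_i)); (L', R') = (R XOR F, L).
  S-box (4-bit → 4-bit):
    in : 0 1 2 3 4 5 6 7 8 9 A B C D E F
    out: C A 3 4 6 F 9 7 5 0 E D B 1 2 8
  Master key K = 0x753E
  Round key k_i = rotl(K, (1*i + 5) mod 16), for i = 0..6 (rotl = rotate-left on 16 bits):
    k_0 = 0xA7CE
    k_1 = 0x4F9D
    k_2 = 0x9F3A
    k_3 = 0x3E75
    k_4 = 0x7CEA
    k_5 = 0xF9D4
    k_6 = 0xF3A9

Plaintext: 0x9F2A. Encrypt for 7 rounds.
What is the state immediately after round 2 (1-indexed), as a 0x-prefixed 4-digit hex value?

s_0 = plaintext = 0x9F2A
s_1 = Round(s_0, k_0) = 0x2AB9
s_2 = Round(s_1, k_1) = 0xB91C
s_3 = Round(s_2, k_2) = 0x1C80
s_4 = Round(s_3, k_3) = 0x8093
s_5 = Round(s_4, k_4) = 0x93F0
s_6 = Round(s_5, k_5) = 0xF0A5
s_7 = Round(s_6, k_6) = 0xA53B

0xB91C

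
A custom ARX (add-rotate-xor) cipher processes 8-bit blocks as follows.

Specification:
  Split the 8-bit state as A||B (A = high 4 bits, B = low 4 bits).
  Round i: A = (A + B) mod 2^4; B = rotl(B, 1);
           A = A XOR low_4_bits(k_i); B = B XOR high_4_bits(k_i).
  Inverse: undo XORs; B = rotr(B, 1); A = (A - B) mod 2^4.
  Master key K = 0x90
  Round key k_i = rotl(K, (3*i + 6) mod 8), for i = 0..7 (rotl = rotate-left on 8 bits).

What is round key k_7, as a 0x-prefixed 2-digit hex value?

0x84

K = 0x90
k_0 = rotl(K, (3*0+6) mod 8) = rotl(K, 6) = 0x24
k_1 = rotl(K, (3*1+6) mod 8) = rotl(K, 1) = 0x21
k_2 = rotl(K, (3*2+6) mod 8) = rotl(K, 4) = 0x09
k_3 = rotl(K, (3*3+6) mod 8) = rotl(K, 7) = 0x48
k_4 = rotl(K, (3*4+6) mod 8) = rotl(K, 2) = 0x42
k_5 = rotl(K, (3*5+6) mod 8) = rotl(K, 5) = 0x12
k_6 = rotl(K, (3*6+6) mod 8) = rotl(K, 0) = 0x90
k_7 = rotl(K, (3*7+6) mod 8) = rotl(K, 3) = 0x84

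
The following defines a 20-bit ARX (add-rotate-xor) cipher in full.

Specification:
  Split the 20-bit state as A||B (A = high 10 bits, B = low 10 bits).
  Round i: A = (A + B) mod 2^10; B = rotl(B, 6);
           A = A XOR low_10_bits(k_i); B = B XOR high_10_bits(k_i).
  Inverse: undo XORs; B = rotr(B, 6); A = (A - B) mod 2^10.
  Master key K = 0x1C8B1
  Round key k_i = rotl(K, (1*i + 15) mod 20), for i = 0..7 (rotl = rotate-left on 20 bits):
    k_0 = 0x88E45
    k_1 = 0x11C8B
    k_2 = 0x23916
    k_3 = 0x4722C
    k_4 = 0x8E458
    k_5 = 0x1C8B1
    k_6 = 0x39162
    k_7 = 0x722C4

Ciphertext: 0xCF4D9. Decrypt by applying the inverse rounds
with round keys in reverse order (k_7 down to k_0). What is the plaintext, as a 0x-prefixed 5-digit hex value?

0x56D64

s_0 = ciphertext = 0xCF4D9
s_1 = InvRound(s_0, k_7) = 0x39514
s_2 = InvRound(s_1, k_6) = 0xA0307
s_3 = InvRound(s_2, k_5) = 0xB535D
s_4 = InvRound(s_3, k_4) = 0x11E45
s_5 = InvRound(s_4, k_3) = 0x3399D
s_6 = InvRound(s_5, k_2) = 0x29134
s_7 = InvRound(s_6, k_1) = 0x3EB35
s_8 = InvRound(s_7, k_0) = 0x56D64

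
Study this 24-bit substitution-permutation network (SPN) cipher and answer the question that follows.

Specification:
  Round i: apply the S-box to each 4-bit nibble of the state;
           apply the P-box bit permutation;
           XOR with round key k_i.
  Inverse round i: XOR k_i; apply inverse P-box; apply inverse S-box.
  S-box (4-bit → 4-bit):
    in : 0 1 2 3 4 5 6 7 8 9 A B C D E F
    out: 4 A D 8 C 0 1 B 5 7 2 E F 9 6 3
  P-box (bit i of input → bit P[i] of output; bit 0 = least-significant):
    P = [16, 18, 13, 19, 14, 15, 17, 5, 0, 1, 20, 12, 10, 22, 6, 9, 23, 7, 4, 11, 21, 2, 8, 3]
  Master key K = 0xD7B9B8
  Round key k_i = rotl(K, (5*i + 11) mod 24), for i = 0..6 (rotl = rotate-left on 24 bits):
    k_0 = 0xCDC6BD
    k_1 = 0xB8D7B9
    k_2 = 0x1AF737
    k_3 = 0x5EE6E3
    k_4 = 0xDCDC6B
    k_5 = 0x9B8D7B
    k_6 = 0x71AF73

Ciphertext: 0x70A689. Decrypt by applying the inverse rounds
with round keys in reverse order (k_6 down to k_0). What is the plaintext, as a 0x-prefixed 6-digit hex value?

0x80FE25

s_0 = ciphertext = 0x70A689
s_1 = InvRound(s_0, k_6) = 0x4B0A36
s_2 = InvRound(s_1, k_5) = 0xB6C8A5
s_3 = InvRound(s_2, k_4) = 0x7A9103
s_4 = InvRound(s_3, k_3) = 0x8A23DE
s_5 = InvRound(s_4, k_2) = 0x3F8275
s_6 = InvRound(s_5, k_1) = 0xBF838F
s_7 = InvRound(s_6, k_0) = 0x80FE25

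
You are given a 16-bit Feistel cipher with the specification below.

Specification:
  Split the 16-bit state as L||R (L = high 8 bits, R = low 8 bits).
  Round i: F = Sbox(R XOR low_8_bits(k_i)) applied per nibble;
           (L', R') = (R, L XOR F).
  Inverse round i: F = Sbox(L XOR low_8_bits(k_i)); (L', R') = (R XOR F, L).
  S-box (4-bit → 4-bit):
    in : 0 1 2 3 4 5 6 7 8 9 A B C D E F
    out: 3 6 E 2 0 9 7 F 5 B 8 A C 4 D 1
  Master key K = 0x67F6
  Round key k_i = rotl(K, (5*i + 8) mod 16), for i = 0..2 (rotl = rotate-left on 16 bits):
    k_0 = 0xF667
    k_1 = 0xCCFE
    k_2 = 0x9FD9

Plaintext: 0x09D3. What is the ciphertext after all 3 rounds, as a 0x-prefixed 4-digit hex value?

0x4C10

s_0 = plaintext = 0x09D3
s_1 = Round(s_0, k_0) = 0xD3A9
s_2 = Round(s_1, k_1) = 0xA94C
s_3 = Round(s_2, k_2) = 0x4C10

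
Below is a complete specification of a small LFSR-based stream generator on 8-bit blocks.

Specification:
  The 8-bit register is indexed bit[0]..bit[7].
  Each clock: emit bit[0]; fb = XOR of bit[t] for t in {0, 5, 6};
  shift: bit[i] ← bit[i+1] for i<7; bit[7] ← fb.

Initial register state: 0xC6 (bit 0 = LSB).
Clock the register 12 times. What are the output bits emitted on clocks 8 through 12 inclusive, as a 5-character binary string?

11110

reg_0 = 0xC6
clock 1: out=0, reg = 0xE3
clock 2: out=1, reg = 0xF1
clock 3: out=1, reg = 0xF8
clock 4: out=0, reg = 0x7C
clock 5: out=0, reg = 0x3E
clock 6: out=0, reg = 0x9F
clock 7: out=1, reg = 0xCF
clock 8: out=1, reg = 0x67
clock 9: out=1, reg = 0xB3
clock 10: out=1, reg = 0x59
clock 11: out=1, reg = 0x2C
clock 12: out=0, reg = 0x96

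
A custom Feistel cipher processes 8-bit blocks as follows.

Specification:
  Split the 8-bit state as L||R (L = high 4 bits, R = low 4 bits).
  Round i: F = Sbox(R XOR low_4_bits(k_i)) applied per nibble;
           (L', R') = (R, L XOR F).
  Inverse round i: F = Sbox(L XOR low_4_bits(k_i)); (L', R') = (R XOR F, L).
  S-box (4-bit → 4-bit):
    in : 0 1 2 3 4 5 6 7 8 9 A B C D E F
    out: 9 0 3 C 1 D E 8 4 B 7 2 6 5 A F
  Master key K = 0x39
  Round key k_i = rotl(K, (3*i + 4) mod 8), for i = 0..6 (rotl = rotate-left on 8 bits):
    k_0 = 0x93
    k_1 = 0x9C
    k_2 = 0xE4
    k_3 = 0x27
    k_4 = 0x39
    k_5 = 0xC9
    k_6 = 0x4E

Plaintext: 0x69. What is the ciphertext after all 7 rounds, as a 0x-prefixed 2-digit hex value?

0xC8

s_0 = plaintext = 0x69
s_1 = Round(s_0, k_0) = 0x91
s_2 = Round(s_1, k_1) = 0x1C
s_3 = Round(s_2, k_2) = 0xC5
s_4 = Round(s_3, k_3) = 0x5F
s_5 = Round(s_4, k_4) = 0xFB
s_6 = Round(s_5, k_5) = 0xBC
s_7 = Round(s_6, k_6) = 0xC8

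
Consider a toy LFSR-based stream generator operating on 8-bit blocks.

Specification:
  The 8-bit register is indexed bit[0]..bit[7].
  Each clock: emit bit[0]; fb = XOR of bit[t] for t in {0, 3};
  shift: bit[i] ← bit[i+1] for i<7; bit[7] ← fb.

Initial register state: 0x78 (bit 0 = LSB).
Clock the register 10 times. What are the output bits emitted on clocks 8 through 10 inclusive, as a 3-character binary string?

011

reg_0 = 0x78
clock 1: out=0, reg = 0xBC
clock 2: out=0, reg = 0xDE
clock 3: out=0, reg = 0xEF
clock 4: out=1, reg = 0x77
clock 5: out=1, reg = 0xBB
clock 6: out=1, reg = 0x5D
clock 7: out=1, reg = 0x2E
clock 8: out=0, reg = 0x97
clock 9: out=1, reg = 0xCB
clock 10: out=1, reg = 0x65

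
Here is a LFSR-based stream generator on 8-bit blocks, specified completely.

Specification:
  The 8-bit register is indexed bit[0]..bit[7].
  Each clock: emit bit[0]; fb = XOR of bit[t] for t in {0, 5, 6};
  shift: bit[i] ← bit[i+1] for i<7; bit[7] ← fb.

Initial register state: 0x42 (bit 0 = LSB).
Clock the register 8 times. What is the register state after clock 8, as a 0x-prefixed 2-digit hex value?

reg_0 = 0x42
clock 1: out=0, reg = 0xA1
clock 2: out=1, reg = 0x50
clock 3: out=0, reg = 0xA8
clock 4: out=0, reg = 0xD4
clock 5: out=0, reg = 0xEA
clock 6: out=0, reg = 0x75
clock 7: out=1, reg = 0xBA
clock 8: out=0, reg = 0xDD

0xDD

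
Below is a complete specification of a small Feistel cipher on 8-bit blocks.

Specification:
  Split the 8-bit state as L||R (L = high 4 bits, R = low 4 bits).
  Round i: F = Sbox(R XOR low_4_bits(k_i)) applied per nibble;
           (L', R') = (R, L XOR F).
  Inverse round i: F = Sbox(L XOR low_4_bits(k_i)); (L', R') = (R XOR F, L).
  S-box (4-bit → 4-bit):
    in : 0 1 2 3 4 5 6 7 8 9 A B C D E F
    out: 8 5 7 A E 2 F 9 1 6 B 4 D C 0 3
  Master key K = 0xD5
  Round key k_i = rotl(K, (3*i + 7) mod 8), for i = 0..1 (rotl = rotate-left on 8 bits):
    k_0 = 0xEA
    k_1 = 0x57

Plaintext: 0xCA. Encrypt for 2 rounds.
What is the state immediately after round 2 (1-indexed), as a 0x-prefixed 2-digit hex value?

s_0 = plaintext = 0xCA
s_1 = Round(s_0, k_0) = 0xA4
s_2 = Round(s_1, k_1) = 0x40

0x40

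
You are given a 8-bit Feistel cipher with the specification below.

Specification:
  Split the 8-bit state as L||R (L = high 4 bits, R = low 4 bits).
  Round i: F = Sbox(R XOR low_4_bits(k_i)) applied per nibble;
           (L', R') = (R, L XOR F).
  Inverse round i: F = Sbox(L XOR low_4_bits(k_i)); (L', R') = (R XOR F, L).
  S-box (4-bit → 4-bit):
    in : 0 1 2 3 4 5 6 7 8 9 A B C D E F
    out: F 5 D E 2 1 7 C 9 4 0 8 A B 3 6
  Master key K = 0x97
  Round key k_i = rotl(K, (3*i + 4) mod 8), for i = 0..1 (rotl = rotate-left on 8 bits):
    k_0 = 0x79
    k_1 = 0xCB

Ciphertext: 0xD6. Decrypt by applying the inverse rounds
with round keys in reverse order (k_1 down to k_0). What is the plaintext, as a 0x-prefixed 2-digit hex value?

0x41

s_0 = ciphertext = 0xD6
s_1 = InvRound(s_0, k_1) = 0x1D
s_2 = InvRound(s_1, k_0) = 0x41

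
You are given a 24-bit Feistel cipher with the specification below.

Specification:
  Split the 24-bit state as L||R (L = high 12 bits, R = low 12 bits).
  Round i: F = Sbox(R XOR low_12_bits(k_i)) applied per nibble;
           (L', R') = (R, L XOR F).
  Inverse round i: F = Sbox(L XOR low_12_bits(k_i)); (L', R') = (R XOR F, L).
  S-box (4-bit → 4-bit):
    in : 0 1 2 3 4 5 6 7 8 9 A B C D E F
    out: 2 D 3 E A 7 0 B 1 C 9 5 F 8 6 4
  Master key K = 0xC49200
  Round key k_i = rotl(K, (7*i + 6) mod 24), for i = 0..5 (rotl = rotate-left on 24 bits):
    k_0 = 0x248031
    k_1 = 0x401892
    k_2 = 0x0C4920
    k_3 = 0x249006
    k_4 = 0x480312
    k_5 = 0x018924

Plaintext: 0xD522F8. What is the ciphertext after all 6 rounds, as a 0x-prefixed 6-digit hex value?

s_0 = plaintext = 0xD522F8
s_1 = Round(s_0, k_0) = 0x2F8EAE
s_2 = Round(s_1, k_1) = 0xEAE217
s_3 = Round(s_2, k_2) = 0x217B45
s_4 = Round(s_3, k_3) = 0xB457B9
s_5 = Round(s_4, k_4) = 0x7B91D0
s_6 = Round(s_5, k_5) = 0x1D06F3

0x1D06F3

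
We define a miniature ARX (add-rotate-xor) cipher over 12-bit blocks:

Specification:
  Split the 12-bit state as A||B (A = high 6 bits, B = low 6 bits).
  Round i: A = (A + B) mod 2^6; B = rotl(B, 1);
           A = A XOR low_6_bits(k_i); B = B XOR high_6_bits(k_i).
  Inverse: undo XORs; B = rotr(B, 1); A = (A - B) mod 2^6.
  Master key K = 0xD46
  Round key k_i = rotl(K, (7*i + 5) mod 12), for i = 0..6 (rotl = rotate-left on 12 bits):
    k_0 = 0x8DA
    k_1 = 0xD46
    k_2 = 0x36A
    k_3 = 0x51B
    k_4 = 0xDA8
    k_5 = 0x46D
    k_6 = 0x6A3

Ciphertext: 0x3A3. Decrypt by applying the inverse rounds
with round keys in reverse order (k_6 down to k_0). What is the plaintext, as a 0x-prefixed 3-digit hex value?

s_0 = ciphertext = 0x3A3
s_1 = InvRound(s_0, k_6) = 0xC7C
s_2 = InvRound(s_1, k_5) = 0x9B6
s_3 = InvRound(s_2, k_4) = 0x380
s_4 = InvRound(s_3, k_3) = 0x2CA
s_5 = InvRound(s_4, k_2) = 0xFA3
s_6 = InvRound(s_5, k_1) = 0xB4B
s_7 = InvRound(s_6, k_0) = 0x8D4

0x8D4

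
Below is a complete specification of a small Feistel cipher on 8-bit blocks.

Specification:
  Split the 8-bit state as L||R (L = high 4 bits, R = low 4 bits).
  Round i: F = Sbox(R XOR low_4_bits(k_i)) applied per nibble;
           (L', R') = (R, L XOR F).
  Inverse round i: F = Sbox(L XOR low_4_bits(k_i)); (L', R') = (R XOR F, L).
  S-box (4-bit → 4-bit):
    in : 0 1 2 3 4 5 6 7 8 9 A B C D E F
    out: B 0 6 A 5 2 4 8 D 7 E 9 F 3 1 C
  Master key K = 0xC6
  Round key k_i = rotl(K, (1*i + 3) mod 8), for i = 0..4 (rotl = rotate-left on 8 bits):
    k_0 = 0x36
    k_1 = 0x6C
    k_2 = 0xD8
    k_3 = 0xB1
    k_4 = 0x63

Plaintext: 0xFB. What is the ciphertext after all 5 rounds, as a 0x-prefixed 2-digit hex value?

0xBC

s_0 = plaintext = 0xFB
s_1 = Round(s_0, k_0) = 0xBC
s_2 = Round(s_1, k_1) = 0xC0
s_3 = Round(s_2, k_2) = 0x01
s_4 = Round(s_3, k_3) = 0x1B
s_5 = Round(s_4, k_4) = 0xBC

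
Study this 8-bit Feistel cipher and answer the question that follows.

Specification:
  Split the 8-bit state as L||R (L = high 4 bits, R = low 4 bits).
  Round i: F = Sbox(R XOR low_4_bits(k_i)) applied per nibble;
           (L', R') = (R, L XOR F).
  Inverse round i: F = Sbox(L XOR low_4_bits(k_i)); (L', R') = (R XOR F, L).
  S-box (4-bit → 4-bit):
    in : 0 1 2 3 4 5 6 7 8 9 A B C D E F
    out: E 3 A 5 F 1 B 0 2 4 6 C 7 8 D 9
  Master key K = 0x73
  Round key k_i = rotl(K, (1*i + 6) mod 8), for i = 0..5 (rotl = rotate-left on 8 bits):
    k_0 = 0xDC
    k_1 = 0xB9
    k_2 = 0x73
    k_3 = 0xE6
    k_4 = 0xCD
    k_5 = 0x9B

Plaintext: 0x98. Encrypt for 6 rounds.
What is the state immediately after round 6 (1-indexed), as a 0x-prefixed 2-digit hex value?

s_0 = plaintext = 0x98
s_1 = Round(s_0, k_0) = 0x86
s_2 = Round(s_1, k_1) = 0x61
s_3 = Round(s_2, k_2) = 0x1C
s_4 = Round(s_3, k_3) = 0xC7
s_5 = Round(s_4, k_4) = 0x7A
s_6 = Round(s_5, k_5) = 0xA4

0xA4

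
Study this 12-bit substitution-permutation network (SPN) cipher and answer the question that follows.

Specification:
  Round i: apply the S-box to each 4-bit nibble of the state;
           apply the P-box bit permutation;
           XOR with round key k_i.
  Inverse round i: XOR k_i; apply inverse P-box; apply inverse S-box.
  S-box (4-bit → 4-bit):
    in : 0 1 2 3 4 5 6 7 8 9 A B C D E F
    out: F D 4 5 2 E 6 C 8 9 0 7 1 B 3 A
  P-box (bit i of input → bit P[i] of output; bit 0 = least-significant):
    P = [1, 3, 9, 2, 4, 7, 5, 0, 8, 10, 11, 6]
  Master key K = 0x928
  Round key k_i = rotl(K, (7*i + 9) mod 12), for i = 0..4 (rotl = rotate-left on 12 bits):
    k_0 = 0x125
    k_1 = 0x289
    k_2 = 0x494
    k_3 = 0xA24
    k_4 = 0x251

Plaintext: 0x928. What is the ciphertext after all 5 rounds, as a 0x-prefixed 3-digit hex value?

0x947

s_0 = plaintext = 0x928
s_1 = Round(s_0, k_0) = 0x041
s_2 = Round(s_1, k_1) = 0xD4F
s_3 = Round(s_2, k_2) = 0x158
s_4 = Round(s_3, k_3) = 0x3C1
s_5 = Round(s_4, k_4) = 0x947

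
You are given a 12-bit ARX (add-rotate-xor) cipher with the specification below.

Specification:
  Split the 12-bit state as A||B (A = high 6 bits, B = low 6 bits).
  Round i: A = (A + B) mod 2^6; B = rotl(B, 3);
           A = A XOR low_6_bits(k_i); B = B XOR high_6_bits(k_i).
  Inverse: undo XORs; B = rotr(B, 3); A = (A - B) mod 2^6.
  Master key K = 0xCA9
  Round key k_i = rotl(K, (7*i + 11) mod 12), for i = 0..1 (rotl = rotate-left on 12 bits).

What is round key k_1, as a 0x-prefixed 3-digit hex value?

K = 0xCA9
k_0 = rotl(K, (7*0+11) mod 12) = rotl(K, 11) = 0xE54
k_1 = rotl(K, (7*1+11) mod 12) = rotl(K, 6) = 0xA72

0xA72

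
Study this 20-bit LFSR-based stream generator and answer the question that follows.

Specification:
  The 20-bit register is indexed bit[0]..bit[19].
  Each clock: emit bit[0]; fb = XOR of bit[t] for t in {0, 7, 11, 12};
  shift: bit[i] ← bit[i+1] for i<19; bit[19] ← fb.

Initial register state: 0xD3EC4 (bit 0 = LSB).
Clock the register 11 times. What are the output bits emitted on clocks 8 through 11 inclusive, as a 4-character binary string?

1011

reg_0 = 0xD3EC4
clock 1: out=0, reg = 0xE9F62
clock 2: out=0, reg = 0x74FB1
clock 3: out=1, reg = 0xBA7D8
clock 4: out=0, reg = 0xDD3EC
clock 5: out=0, reg = 0x6E9F6
clock 6: out=0, reg = 0x374FB
clock 7: out=1, reg = 0x9BA7D
clock 8: out=1, reg = 0xCDD3E
clock 9: out=0, reg = 0x66E9F
clock 10: out=1, reg = 0xB374F
clock 11: out=1, reg = 0x59BA7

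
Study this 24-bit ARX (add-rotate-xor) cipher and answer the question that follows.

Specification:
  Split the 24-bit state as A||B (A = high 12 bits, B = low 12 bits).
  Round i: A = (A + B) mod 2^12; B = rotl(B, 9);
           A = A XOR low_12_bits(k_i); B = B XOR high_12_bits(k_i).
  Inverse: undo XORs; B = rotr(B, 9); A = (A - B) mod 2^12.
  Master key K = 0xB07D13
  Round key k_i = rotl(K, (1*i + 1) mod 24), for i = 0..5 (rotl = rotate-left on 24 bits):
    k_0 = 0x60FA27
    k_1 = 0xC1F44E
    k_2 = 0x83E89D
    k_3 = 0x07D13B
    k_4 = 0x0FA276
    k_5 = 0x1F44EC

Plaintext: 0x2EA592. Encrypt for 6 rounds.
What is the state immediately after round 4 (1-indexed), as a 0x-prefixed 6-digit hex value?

0x6C1F63

s_0 = plaintext = 0x2EA592
s_1 = Round(s_0, k_0) = 0x25B2BD
s_2 = Round(s_1, k_1) = 0x156648
s_3 = Round(s_2, k_2) = 0xF038F7
s_4 = Round(s_3, k_3) = 0x6C1F63
s_5 = Round(s_4, k_4) = 0x452716
s_6 = Round(s_5, k_5) = 0xF84D16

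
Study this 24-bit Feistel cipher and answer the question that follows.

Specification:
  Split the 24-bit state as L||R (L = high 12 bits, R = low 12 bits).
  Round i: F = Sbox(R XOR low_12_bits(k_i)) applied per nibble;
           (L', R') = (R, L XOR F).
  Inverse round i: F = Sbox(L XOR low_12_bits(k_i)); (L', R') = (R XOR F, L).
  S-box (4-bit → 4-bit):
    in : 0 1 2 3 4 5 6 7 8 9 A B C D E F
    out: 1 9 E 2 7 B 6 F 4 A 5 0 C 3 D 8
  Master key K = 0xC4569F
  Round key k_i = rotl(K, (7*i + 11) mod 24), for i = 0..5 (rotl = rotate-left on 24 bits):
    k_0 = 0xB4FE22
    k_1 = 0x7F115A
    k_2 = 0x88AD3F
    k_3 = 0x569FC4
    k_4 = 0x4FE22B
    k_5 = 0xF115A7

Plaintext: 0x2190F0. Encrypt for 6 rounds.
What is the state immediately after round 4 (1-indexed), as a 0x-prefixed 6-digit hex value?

0xE0B4CB

s_0 = plaintext = 0x2190F0
s_1 = Round(s_0, k_0) = 0x0F0F27
s_2 = Round(s_1, k_1) = 0xF27D03
s_3 = Round(s_2, k_2) = 0xD03E0B
s_4 = Round(s_3, k_3) = 0xE0B4CB
s_5 = Round(s_4, k_4) = 0x4CB8DA
s_6 = Round(s_5, k_5) = 0x8DA738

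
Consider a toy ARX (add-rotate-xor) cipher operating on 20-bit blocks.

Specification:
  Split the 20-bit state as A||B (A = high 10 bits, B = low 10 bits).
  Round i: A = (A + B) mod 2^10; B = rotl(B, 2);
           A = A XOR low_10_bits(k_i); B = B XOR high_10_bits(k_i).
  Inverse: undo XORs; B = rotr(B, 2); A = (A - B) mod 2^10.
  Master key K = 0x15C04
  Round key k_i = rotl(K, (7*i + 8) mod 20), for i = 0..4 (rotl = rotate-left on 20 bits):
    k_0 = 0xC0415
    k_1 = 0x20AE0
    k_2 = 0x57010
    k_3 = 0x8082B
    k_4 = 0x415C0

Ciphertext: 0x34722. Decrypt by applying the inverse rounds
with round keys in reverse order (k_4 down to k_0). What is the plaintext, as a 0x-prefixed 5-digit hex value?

0x3AAA0

s_0 = ciphertext = 0x34722
s_1 = InvRound(s_0, k_4) = 0x62389
s_2 = InvRound(s_1, k_3) = 0x90762
s_3 = InvRound(s_2, k_2) = 0xF0A8F
s_4 = InvRound(s_3, k_1) = 0xE7D83
s_5 = InvRound(s_4, k_0) = 0x3AAA0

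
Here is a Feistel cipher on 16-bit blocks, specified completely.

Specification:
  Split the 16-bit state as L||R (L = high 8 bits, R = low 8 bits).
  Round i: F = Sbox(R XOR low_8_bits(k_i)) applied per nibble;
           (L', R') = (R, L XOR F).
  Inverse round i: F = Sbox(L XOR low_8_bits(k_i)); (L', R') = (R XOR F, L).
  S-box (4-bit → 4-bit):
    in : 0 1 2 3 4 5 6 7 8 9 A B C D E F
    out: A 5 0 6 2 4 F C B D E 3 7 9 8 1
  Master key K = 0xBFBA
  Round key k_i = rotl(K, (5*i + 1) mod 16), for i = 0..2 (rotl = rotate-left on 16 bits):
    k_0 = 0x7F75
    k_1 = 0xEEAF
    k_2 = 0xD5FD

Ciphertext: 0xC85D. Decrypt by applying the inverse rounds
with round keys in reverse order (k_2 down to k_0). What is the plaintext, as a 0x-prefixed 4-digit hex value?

s_0 = ciphertext = 0xC85D
s_1 = InvRound(s_0, k_2) = 0x39C8
s_2 = InvRound(s_1, k_1) = 0x1739
s_3 = InvRound(s_2, k_0) = 0xC917

0xC917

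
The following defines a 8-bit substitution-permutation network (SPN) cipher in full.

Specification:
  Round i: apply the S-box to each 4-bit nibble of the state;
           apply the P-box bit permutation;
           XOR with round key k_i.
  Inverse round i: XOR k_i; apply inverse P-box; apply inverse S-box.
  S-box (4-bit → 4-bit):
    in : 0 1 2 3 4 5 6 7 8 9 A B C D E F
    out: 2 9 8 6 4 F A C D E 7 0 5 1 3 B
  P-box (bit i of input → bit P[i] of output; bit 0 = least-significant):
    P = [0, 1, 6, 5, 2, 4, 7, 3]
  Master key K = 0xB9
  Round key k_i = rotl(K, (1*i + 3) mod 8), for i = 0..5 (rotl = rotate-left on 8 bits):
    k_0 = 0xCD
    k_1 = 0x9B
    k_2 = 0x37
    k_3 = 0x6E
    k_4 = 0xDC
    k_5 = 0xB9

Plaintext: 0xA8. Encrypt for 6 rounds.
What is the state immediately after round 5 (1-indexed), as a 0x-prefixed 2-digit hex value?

s_0 = plaintext = 0xA8
s_1 = Round(s_0, k_0) = 0x38
s_2 = Round(s_1, k_1) = 0x6A
s_3 = Round(s_2, k_2) = 0x6C
s_4 = Round(s_3, k_3) = 0x37
s_5 = Round(s_4, k_4) = 0x2C
s_6 = Round(s_5, k_5) = 0xF0

0x2C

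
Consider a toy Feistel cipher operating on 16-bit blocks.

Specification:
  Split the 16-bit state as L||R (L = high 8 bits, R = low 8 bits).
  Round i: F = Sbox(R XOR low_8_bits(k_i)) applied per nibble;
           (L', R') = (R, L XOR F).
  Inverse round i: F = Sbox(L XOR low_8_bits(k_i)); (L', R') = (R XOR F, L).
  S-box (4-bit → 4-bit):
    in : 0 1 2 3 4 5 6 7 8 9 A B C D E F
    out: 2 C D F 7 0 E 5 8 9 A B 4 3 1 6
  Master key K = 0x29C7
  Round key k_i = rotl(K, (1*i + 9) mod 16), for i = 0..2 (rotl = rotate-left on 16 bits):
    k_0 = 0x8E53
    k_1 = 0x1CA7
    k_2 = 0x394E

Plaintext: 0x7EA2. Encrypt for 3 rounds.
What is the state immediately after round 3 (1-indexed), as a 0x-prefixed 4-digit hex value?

s_0 = plaintext = 0x7EA2
s_1 = Round(s_0, k_0) = 0xA212
s_2 = Round(s_1, k_1) = 0x1212
s_3 = Round(s_2, k_2) = 0x1216

0x1216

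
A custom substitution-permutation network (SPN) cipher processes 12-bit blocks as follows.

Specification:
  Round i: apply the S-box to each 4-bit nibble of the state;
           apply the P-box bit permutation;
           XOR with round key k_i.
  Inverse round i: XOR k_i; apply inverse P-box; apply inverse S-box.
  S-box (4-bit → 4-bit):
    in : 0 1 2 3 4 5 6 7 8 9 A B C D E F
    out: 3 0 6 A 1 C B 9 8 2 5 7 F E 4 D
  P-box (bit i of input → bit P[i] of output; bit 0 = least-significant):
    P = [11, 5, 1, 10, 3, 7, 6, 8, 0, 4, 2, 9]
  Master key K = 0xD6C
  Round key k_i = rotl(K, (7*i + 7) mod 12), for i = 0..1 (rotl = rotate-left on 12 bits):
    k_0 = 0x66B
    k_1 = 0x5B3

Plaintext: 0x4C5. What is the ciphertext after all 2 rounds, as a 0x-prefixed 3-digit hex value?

s_0 = plaintext = 0x4C5
s_1 = Round(s_0, k_0) = 0x3A0
s_2 = Round(s_1, k_1) = 0xFCB

0xFCB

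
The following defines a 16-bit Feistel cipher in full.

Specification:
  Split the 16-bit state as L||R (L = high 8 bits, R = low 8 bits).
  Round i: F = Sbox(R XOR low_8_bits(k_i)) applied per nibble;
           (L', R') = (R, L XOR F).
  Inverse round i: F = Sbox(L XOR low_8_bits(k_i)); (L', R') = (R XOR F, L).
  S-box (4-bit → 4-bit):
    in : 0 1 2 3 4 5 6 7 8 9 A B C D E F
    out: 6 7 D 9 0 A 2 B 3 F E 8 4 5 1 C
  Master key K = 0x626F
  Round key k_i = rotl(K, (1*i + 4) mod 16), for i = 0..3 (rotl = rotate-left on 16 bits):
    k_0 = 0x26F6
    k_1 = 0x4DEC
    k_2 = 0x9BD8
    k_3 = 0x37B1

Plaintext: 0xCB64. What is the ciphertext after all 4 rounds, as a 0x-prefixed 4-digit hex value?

0x2BC4

s_0 = plaintext = 0xCB64
s_1 = Round(s_0, k_0) = 0x6436
s_2 = Round(s_1, k_1) = 0x363A
s_3 = Round(s_2, k_2) = 0x3A2B
s_4 = Round(s_3, k_3) = 0x2BC4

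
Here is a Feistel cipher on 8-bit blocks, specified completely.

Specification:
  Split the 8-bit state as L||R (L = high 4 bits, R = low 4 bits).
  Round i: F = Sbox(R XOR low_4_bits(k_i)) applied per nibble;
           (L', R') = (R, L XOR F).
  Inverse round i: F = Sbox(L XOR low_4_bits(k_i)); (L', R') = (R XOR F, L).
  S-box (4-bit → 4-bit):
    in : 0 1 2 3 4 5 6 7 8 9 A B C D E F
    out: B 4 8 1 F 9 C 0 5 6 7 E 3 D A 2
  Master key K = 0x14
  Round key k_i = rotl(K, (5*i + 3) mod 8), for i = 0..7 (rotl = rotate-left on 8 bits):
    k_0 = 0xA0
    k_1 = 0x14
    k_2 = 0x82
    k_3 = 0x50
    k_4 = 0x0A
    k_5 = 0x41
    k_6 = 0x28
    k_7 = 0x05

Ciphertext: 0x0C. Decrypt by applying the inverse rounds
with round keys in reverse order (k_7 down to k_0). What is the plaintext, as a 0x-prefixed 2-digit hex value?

s_0 = ciphertext = 0x0C
s_1 = InvRound(s_0, k_7) = 0x50
s_2 = InvRound(s_1, k_6) = 0xD5
s_3 = InvRound(s_2, k_5) = 0x6D
s_4 = InvRound(s_3, k_4) = 0xE6
s_5 = InvRound(s_4, k_3) = 0xCE
s_6 = InvRound(s_5, k_2) = 0x4C
s_7 = InvRound(s_6, k_1) = 0x74
s_8 = InvRound(s_7, k_0) = 0x47

0x47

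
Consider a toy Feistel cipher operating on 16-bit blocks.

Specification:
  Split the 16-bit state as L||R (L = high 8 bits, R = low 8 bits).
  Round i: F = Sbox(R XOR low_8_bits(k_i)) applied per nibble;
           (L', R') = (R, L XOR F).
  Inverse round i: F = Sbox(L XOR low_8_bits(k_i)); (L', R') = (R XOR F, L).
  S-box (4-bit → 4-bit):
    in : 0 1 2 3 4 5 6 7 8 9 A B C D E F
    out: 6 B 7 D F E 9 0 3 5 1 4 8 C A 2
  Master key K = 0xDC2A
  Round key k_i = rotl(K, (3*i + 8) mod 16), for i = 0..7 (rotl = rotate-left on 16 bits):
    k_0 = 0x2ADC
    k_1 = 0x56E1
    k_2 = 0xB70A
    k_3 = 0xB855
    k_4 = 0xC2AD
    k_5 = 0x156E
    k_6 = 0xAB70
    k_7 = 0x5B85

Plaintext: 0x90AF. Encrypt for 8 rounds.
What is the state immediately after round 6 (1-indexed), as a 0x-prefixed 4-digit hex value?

s_0 = plaintext = 0x90AF
s_1 = Round(s_0, k_0) = 0xAF9D
s_2 = Round(s_1, k_1) = 0x9DA7
s_3 = Round(s_2, k_2) = 0xA781
s_4 = Round(s_3, k_3) = 0x8168
s_5 = Round(s_4, k_4) = 0x680F
s_6 = Round(s_5, k_5) = 0x0FF3
s_7 = Round(s_6, k_6) = 0xF332
s_8 = Round(s_7, k_7) = 0x32B3

0x0FF3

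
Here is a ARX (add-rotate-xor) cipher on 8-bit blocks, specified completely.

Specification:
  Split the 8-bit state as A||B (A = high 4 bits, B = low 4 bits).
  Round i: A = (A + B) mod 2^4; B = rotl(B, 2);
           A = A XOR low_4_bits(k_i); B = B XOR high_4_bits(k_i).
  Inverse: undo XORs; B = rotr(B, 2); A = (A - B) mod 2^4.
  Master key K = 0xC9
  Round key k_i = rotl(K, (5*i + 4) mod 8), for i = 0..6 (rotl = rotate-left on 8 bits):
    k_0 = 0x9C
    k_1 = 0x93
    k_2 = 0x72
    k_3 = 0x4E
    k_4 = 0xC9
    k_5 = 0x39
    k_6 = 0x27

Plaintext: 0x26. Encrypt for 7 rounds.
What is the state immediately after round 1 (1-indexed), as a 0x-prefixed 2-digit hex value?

0x40

s_0 = plaintext = 0x26
s_1 = Round(s_0, k_0) = 0x40
s_2 = Round(s_1, k_1) = 0x79
s_3 = Round(s_2, k_2) = 0x21
s_4 = Round(s_3, k_3) = 0xD0
s_5 = Round(s_4, k_4) = 0x4C
s_6 = Round(s_5, k_5) = 0x90
s_7 = Round(s_6, k_6) = 0xE2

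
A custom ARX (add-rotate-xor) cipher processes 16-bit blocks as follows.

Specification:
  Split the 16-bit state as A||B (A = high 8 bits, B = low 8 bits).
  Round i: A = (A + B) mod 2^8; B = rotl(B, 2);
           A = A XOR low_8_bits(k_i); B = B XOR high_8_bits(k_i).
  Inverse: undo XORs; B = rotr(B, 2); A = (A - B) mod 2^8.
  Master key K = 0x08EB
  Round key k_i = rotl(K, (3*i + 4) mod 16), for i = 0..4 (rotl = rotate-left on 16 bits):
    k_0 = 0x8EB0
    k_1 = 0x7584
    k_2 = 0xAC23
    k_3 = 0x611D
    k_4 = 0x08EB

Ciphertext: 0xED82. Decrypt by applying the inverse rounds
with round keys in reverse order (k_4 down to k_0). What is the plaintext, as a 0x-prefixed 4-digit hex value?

s_0 = ciphertext = 0xED82
s_1 = InvRound(s_0, k_4) = 0x64A2
s_2 = InvRound(s_1, k_3) = 0x89F0
s_3 = InvRound(s_2, k_2) = 0x9317
s_4 = InvRound(s_3, k_1) = 0x7F98
s_5 = InvRound(s_4, k_0) = 0x4A85

0x4A85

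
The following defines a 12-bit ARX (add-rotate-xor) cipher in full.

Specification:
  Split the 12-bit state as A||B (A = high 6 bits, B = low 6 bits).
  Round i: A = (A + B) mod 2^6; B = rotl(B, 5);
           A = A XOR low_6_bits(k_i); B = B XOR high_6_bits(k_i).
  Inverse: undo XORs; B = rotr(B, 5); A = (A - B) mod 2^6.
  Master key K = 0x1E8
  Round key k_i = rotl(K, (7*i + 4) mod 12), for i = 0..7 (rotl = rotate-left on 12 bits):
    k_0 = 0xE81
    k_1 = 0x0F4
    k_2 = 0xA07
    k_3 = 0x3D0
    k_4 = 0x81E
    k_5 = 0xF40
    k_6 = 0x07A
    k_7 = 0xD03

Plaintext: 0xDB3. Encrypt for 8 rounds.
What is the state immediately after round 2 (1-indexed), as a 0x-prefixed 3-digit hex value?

0x7E2

s_0 = plaintext = 0xDB3
s_1 = Round(s_0, k_0) = 0xA03
s_2 = Round(s_1, k_1) = 0x7E2
s_3 = Round(s_2, k_2) = 0x1B9
s_4 = Round(s_3, k_3) = 0xBF3
s_5 = Round(s_4, k_4) = 0xF19
s_6 = Round(s_5, k_5) = 0x551
s_7 = Round(s_6, k_6) = 0x729
s_8 = Round(s_7, k_7) = 0x180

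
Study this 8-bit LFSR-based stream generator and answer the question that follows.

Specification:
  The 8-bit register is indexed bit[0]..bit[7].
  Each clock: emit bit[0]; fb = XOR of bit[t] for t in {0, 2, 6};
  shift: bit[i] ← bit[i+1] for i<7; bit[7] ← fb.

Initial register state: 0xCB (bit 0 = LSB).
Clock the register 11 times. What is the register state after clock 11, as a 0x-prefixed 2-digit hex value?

reg_0 = 0xCB
clock 1: out=1, reg = 0x65
clock 2: out=1, reg = 0xB2
clock 3: out=0, reg = 0x59
clock 4: out=1, reg = 0x2C
clock 5: out=0, reg = 0x96
clock 6: out=0, reg = 0xCB
clock 7: out=1, reg = 0x65
clock 8: out=1, reg = 0xB2
clock 9: out=0, reg = 0x59
clock 10: out=1, reg = 0x2C
clock 11: out=0, reg = 0x96

0x96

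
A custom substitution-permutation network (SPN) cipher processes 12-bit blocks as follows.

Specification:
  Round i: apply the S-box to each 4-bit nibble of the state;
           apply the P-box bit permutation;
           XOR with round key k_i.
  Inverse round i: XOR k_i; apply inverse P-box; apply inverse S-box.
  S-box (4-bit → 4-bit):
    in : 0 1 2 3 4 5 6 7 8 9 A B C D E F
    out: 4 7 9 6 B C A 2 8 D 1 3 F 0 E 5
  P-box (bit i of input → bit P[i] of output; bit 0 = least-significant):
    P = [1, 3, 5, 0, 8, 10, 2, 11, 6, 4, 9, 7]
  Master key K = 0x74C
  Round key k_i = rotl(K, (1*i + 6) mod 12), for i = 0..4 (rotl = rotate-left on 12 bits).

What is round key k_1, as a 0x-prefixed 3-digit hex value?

0x63A

K = 0x74C
k_0 = rotl(K, (1*0+6) mod 12) = rotl(K, 6) = 0x31D
k_1 = rotl(K, (1*1+6) mod 12) = rotl(K, 7) = 0x63A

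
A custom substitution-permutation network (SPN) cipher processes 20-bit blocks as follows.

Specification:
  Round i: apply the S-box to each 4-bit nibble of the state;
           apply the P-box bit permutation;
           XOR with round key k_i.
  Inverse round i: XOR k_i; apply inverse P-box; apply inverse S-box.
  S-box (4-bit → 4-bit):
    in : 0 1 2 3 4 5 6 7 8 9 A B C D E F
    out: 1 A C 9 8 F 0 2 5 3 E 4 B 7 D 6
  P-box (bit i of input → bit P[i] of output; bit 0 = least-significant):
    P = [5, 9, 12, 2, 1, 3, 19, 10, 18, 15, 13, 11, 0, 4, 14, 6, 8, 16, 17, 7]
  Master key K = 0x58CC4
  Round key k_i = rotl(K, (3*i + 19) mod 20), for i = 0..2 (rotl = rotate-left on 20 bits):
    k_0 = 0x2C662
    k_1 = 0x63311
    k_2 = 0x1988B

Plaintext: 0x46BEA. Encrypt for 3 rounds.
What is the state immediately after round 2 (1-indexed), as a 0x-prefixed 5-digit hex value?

s_0 = plaintext = 0x46BEA
s_1 = Round(s_0, k_0) = 0xAF0E4
s_2 = Round(s_1, k_1) = 0x97787
s_3 = Round(s_2, k_2) = 0x81B99

0x97787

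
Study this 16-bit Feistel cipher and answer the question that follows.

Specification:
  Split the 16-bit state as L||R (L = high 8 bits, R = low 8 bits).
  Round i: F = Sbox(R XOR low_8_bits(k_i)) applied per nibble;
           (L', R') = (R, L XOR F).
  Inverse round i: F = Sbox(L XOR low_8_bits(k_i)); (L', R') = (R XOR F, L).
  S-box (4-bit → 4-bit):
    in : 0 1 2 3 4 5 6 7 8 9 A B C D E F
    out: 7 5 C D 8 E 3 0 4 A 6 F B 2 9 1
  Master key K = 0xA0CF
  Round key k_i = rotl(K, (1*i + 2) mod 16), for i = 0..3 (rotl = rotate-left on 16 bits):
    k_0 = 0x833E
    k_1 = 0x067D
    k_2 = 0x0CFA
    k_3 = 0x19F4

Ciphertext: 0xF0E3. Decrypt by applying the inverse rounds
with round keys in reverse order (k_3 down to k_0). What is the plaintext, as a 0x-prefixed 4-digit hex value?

s_0 = ciphertext = 0xF0E3
s_1 = InvRound(s_0, k_3) = 0x9BF0
s_2 = InvRound(s_1, k_2) = 0xC59B
s_3 = InvRound(s_2, k_1) = 0x6FC5
s_4 = InvRound(s_3, k_0) = 0x206F

0x206F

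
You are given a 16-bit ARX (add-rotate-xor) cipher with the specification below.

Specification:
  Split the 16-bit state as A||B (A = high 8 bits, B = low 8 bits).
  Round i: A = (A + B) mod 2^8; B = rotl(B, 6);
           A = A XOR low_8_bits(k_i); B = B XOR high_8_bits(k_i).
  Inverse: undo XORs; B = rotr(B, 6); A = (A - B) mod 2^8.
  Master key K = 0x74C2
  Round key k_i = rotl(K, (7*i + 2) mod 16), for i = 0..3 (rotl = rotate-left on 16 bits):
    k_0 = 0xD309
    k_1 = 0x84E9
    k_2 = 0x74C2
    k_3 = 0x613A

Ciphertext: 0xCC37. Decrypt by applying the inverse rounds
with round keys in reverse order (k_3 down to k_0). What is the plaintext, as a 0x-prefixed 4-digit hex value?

0x3F4C

s_0 = ciphertext = 0xCC37
s_1 = InvRound(s_0, k_3) = 0x9D59
s_2 = InvRound(s_1, k_2) = 0xABB4
s_3 = InvRound(s_2, k_1) = 0x82C0
s_4 = InvRound(s_3, k_0) = 0x3F4C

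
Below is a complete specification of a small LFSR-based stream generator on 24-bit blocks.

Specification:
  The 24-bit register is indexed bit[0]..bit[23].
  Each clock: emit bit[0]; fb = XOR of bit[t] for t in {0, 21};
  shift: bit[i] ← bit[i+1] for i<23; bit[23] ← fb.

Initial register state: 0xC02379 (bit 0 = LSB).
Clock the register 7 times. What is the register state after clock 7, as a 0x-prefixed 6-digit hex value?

reg_0 = 0xC02379
clock 1: out=1, reg = 0xE011BC
clock 2: out=0, reg = 0xF008DE
clock 3: out=0, reg = 0xF8046F
clock 4: out=1, reg = 0x7C0237
clock 5: out=1, reg = 0x3E011B
clock 6: out=1, reg = 0x1F008D
clock 7: out=1, reg = 0x8F8046

0x8F8046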